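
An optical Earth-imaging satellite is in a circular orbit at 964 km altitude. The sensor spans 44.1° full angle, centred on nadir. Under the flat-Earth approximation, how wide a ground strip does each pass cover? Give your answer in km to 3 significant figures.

781 km

Half-angle = 44.1°/2 = 22.05°.
Swath width ≈ 2h·tan(θ/2) = 2 × 964 × tan(22.05°) = 780.9 km.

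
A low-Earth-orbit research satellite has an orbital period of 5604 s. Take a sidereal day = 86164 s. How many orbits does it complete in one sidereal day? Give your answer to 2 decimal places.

Orbits per sidereal day = 86164 / 5604.0 = 15.375.

15.38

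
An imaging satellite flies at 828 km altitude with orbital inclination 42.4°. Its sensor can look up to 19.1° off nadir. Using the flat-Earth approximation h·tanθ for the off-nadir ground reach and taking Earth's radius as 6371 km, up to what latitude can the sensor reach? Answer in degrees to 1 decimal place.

For a prograde orbit the ground track reaches latitude ±i = ±42.4°.
Sensor half-swath on the ground ≈ 828·tan(19.1°) = 287 km = 2.58° of latitude.
Maximum observable latitude ≈ 42.4 + 2.58 = 45.0°.

45.0°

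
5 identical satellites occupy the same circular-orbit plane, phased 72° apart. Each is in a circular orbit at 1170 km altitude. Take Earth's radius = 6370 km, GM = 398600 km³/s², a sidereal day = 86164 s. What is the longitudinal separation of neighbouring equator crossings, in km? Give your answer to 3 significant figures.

Semi-major axis a = 6370 + 1170 = 7540 km. Period T = 2π√(a³/μ) = 2π√(7540³/398600) = 6515.8 s = 108.60 min.
Single-satellite node shift = (6515.8/86164) × 360° = 27.22°.
With 5 satellites evenly phased, successive equator crossings are 27.22/5 = 5.445° apart.
That is 5.445 × 111.2 = 605 km at the equator.

605 km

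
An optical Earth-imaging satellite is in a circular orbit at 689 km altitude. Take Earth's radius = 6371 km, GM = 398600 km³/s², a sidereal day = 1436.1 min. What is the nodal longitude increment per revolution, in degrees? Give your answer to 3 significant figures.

Semi-major axis a = 6371 + 689 = 7060 km. Period T = 2π√(a³/μ) = 2π√(7060³/398600) = 5903.6 s = 98.39 min.
During one orbit Earth rotates (5903.6 / 86166) × 360° = 24.67°.

24.7°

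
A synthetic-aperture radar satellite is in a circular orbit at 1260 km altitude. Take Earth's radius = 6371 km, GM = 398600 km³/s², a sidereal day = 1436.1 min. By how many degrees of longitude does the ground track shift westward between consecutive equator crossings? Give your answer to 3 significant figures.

Semi-major axis a = 6371 + 1260 = 7631 km. Period T = 2π√(a³/μ) = 2π√(7631³/398600) = 6634.1 s = 110.57 min.
During one orbit Earth rotates (6634.1 / 86166) × 360° = 27.72°.

27.7°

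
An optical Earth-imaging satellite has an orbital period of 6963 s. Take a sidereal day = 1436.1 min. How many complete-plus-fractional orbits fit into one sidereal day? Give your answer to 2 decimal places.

Orbits per sidereal day = 86166 / 6963.0 = 12.375.

12.37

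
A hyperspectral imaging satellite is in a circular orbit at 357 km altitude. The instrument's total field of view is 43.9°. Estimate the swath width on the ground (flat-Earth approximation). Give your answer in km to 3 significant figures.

Half-angle = 43.9°/2 = 21.95°.
Swath width ≈ 2h·tan(θ/2) = 2 × 357 × tan(21.95°) = 287.8 km.

288 km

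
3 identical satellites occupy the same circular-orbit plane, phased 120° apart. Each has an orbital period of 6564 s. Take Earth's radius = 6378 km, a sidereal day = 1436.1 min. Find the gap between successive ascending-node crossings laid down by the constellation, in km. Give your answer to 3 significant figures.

1020 km

Single-satellite node shift = (6564.0/86166) × 360° = 27.42°.
With 3 satellites evenly phased, successive equator crossings are 27.42/3 = 9.141° apart.
That is 9.141 × 111.3 = 1018 km at the equator.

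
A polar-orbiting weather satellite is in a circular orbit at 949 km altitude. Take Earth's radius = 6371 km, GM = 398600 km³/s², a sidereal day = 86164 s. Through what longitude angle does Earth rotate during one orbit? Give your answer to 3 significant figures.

26.0°

Semi-major axis a = 6371 + 949 = 7320 km. Period T = 2π√(a³/μ) = 2π√(7320³/398600) = 6232.7 s = 103.88 min.
During one orbit Earth rotates (6232.7 / 86164) × 360° = 26.04°.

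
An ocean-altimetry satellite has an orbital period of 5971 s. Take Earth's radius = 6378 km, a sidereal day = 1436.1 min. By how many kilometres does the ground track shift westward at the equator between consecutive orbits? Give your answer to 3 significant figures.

During one orbit Earth rotates (5971.0 / 86166) × 360° = 24.95°.
At the equator that is 24.95° × (2π·6378/360) km/° = 24.95 × 111.3 = 2777 km.

2780 km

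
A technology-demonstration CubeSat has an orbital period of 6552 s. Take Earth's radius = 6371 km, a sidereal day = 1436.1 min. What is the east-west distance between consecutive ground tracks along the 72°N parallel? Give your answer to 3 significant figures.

941 km

Node shift per orbit = (6552.0/86166) × 360° = 27.37°.
Equatorial spacing = 27.37 × 111.2 km/° = 3044 km.
At 72° latitude, spacing = 3044 × cos(72°) = 941 km.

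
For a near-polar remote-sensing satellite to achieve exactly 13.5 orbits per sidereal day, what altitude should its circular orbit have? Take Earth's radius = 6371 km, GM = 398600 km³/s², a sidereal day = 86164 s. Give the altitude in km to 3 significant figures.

1070 km

Required period T = 86164 / 13.5 = 6382.5 s.
From T = 2π√(a³/μ): a = (μ T²/4π²)^(1/3) = (398600 × 6382.5² / 4π²)^(1/3) = 7437 km.
Altitude h = a − R = 7437 − 6371 = 1066 km.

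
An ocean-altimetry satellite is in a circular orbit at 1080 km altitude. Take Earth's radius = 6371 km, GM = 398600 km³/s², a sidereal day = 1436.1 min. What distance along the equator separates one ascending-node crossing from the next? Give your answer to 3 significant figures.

2970 km

Semi-major axis a = 6371 + 1080 = 7451 km. Period T = 2π√(a³/μ) = 2π√(7451³/398600) = 6400.8 s = 106.68 min.
During one orbit Earth rotates (6400.8 / 86166) × 360° = 26.74°.
At the equator that is 26.74° × (2π·6371/360) km/° = 26.74 × 111.2 = 2974 km.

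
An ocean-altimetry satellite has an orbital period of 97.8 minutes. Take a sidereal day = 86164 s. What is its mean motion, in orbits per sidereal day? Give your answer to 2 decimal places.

14.68

T = 97.8 min = 5868.0 s.
Orbits per sidereal day = 86164 / 5868.0 = 14.684.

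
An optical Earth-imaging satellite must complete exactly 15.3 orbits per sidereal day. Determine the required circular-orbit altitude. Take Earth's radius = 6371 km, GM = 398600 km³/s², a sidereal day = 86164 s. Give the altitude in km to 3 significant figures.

470 km

Required period T = 86164 / 15.3 = 5631.6 s.
From T = 2π√(a³/μ): a = (μ T²/4π²)^(1/3) = (398600 × 5631.6² / 4π²)^(1/3) = 6841 km.
Altitude h = a − R = 6841 − 6371 = 470 km.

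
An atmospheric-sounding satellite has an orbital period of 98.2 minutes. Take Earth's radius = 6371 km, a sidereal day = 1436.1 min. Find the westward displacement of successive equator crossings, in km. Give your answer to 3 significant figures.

2740 km

T = 98.2 min = 5892.0 s.
During one orbit Earth rotates (5892.0 / 86166) × 360° = 24.62°.
At the equator that is 24.62° × (2π·6371/360) km/° = 24.62 × 111.2 = 2737 km.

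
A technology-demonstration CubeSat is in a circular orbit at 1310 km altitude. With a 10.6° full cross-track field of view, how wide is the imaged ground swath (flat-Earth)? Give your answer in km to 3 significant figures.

Half-angle = 10.6°/2 = 5.3°.
Swath width ≈ 2h·tan(θ/2) = 2 × 1310 × tan(5.3°) = 243.1 km.

243 km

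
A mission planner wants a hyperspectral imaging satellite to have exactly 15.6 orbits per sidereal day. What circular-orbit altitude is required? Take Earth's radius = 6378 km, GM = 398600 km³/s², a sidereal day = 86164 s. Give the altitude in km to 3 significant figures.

Required period T = 86164 / 15.6 = 5523.3 s.
From T = 2π√(a³/μ): a = (μ T²/4π²)^(1/3) = (398600 × 5523.3² / 4π²)^(1/3) = 6753 km.
Altitude h = a − R = 6753 − 6378 = 375 km.

375 km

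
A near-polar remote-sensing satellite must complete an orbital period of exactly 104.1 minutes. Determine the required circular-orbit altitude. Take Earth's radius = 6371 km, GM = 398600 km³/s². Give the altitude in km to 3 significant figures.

T = 104.1 min = 6246.0 s.
From T = 2π√(a³/μ): a = (μ T²/4π²)^(1/3) = (398600 × 6246.0² / 4π²)^(1/3) = 7330 km.
Altitude h = a − R = 7330 − 6371 = 959 km.

959 km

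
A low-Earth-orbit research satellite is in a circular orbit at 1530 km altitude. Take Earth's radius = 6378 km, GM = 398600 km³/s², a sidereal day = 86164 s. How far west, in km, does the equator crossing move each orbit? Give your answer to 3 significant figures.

3250 km

Semi-major axis a = 6378 + 1530 = 7908 km. Period T = 2π√(a³/μ) = 2π√(7908³/398600) = 6998.6 s = 116.64 min.
During one orbit Earth rotates (6998.6 / 86164) × 360° = 29.24°.
At the equator that is 29.24° × (2π·6378/360) km/° = 29.24 × 111.3 = 3255 km.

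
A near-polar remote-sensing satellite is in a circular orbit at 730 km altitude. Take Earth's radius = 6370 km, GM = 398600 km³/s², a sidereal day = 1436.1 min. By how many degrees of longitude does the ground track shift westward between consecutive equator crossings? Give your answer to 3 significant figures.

24.9°

Semi-major axis a = 6370 + 730 = 7100 km. Period T = 2π√(a³/μ) = 2π√(7100³/398600) = 5953.9 s = 99.23 min.
During one orbit Earth rotates (5953.9 / 86166) × 360° = 24.88°.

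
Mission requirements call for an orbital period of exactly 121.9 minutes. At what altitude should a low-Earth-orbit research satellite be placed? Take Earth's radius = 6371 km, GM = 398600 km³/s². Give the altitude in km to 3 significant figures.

1770 km

T = 121.9 min = 7314.0 s.
From T = 2π√(a³/μ): a = (μ T²/4π²)^(1/3) = (398600 × 7314.0² / 4π²)^(1/3) = 8144 km.
Altitude h = a − R = 8144 − 6371 = 1773 km.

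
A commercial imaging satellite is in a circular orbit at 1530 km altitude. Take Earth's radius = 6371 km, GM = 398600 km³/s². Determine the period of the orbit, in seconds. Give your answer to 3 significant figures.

Semi-major axis a = 6371 + 1530 = 7901 km. Period T = 2π√(a³/μ) = 2π√(7901³/398600) = 6989.3 s = 116.49 min.

6990 seconds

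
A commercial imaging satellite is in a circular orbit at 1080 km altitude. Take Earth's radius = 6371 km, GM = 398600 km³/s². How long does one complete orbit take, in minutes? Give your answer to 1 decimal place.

Semi-major axis a = 6371 + 1080 = 7451 km. Period T = 2π√(a³/μ) = 2π√(7451³/398600) = 6400.8 s = 106.68 min.

106.7 min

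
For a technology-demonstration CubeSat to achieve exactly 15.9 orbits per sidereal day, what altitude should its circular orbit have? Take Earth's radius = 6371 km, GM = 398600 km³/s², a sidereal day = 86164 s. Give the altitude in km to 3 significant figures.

Required period T = 86164 / 15.9 = 5419.1 s.
From T = 2π√(a³/μ): a = (μ T²/4π²)^(1/3) = (398600 × 5419.1² / 4π²)^(1/3) = 6668 km.
Altitude h = a − R = 6668 − 6371 = 297 km.

297 km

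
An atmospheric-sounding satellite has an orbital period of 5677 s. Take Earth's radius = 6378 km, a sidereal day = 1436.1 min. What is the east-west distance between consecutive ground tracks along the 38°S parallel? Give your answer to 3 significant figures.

2080 km

Node shift per orbit = (5677.0/86166) × 360° = 23.72°.
Equatorial spacing = 23.72 × 111.3 km/° = 2640 km.
At 38° latitude, spacing = 2640 × cos(38°) = 2081 km.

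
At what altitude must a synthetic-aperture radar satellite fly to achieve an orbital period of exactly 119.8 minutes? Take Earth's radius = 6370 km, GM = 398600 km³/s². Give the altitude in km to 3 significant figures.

1680 km

T = 119.8 min = 7188.0 s.
From T = 2π√(a³/μ): a = (μ T²/4π²)^(1/3) = (398600 × 7188.0² / 4π²)^(1/3) = 8050 km.
Altitude h = a − R = 8050 − 6370 = 1680 km.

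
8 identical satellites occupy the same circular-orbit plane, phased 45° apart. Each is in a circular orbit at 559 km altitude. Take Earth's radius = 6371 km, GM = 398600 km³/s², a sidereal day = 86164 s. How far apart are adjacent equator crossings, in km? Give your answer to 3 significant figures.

Semi-major axis a = 6371 + 559 = 6930 km. Period T = 2π√(a³/μ) = 2π√(6930³/398600) = 5741.3 s = 95.69 min.
Single-satellite node shift = (5741.3/86164) × 360° = 23.99°.
With 8 satellites evenly phased, successive equator crossings are 23.99/8 = 2.998° apart.
That is 2.998 × 111.2 = 333 km at the equator.

333 km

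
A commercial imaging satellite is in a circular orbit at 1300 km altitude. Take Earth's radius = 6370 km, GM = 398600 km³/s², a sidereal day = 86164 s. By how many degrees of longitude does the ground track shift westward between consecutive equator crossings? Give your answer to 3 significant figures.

27.9°

Semi-major axis a = 6370 + 1300 = 7670 km. Period T = 2π√(a³/μ) = 2π√(7670³/398600) = 6685.0 s = 111.42 min.
During one orbit Earth rotates (6685.0 / 86164) × 360° = 27.93°.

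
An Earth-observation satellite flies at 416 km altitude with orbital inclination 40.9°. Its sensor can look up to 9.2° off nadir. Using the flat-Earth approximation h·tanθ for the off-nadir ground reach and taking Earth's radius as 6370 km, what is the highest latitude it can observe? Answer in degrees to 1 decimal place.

For a prograde orbit the ground track reaches latitude ±i = ±40.9°.
Sensor half-swath on the ground ≈ 416·tan(9.2°) = 67 km = 0.61° of latitude.
Maximum observable latitude ≈ 40.9 + 0.61 = 41.5°.

41.5°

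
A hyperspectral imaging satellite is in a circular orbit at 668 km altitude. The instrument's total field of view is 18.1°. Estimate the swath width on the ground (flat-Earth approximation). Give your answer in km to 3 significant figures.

213 km

Half-angle = 18.1°/2 = 9.05°.
Swath width ≈ 2h·tan(θ/2) = 2 × 668 × tan(9.05°) = 212.8 km.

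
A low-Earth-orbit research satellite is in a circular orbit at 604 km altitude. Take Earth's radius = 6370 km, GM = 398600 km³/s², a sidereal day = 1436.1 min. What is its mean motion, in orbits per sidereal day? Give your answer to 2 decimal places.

14.87

Semi-major axis a = 6370 + 604 = 6974 km. Period T = 2π√(a³/μ) = 2π√(6974³/398600) = 5796.1 s = 96.60 min.
Orbits per sidereal day = 86166 / 5796.1 = 14.866.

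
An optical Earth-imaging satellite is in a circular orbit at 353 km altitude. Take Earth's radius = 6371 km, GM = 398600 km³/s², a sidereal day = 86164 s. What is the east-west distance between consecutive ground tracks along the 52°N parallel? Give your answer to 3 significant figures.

1570 km

Semi-major axis a = 6371 + 353 = 6724 km. Period T = 2π√(a³/μ) = 2π√(6724³/398600) = 5487.2 s = 91.45 min.
Node shift per orbit = (5487.2/86164) × 360° = 22.93°.
Equatorial spacing = 22.93 × 111.2 km/° = 2549 km.
At 52° latitude, spacing = 2549 × cos(52°) = 1569 km.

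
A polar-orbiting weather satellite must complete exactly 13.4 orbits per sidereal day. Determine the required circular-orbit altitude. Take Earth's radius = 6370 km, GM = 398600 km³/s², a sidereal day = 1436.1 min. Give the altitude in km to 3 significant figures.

1100 km

Required period T = 86166 / 13.4 = 6430.3 s.
From T = 2π√(a³/μ): a = (μ T²/4π²)^(1/3) = (398600 × 6430.3² / 4π²)^(1/3) = 7474 km.
Altitude h = a − R = 7474 − 6370 = 1104 km.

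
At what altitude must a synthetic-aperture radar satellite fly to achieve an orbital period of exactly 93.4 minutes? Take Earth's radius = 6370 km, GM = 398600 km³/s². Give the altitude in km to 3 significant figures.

449 km

T = 93.4 min = 5604.0 s.
From T = 2π√(a³/μ): a = (μ T²/4π²)^(1/3) = (398600 × 5604.0² / 4π²)^(1/3) = 6819 km.
Altitude h = a − R = 6819 − 6370 = 449 km.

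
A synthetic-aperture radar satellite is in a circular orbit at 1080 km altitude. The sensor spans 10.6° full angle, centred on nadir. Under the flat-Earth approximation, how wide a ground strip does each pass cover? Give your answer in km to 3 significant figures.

200 km

Half-angle = 10.6°/2 = 5.3°.
Swath width ≈ 2h·tan(θ/2) = 2 × 1080 × tan(5.3°) = 200.4 km.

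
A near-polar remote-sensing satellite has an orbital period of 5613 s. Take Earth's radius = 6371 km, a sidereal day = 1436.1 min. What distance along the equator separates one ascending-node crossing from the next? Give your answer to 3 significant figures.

During one orbit Earth rotates (5613.0 / 86166) × 360° = 23.45°.
At the equator that is 23.45° × (2π·6371/360) km/° = 23.45 × 111.2 = 2608 km.

2610 km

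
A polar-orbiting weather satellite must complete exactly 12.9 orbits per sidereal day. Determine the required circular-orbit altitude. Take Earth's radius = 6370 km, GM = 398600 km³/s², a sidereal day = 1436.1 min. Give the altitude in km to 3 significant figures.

1300 km

Required period T = 86166 / 12.9 = 6679.5 s.
From T = 2π√(a³/μ): a = (μ T²/4π²)^(1/3) = (398600 × 6679.5² / 4π²)^(1/3) = 7666 km.
Altitude h = a − R = 7666 − 6370 = 1296 km.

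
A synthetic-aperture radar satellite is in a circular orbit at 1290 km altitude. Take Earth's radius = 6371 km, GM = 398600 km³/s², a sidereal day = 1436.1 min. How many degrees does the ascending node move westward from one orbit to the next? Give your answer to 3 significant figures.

Semi-major axis a = 6371 + 1290 = 7661 km. Period T = 2π√(a³/μ) = 2π√(7661³/398600) = 6673.3 s = 111.22 min.
During one orbit Earth rotates (6673.3 / 86166) × 360° = 27.88°.

27.9°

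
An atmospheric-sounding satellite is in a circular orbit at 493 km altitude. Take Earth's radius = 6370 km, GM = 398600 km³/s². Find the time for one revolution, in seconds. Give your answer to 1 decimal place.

Semi-major axis a = 6370 + 493 = 6863 km. Period T = 2π√(a³/μ) = 2π√(6863³/398600) = 5658.3 s = 94.30 min.

5658.3 seconds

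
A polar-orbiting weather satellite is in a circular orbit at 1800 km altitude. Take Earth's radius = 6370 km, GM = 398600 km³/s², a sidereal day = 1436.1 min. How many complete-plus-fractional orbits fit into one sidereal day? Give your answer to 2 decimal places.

11.72

Semi-major axis a = 6370 + 1800 = 8170 km. Period T = 2π√(a³/μ) = 2π√(8170³/398600) = 7349.3 s = 122.49 min.
Orbits per sidereal day = 86166 / 7349.3 = 11.724.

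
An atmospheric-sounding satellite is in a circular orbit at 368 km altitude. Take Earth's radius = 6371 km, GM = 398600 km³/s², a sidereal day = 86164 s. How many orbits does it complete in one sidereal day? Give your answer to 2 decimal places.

Semi-major axis a = 6371 + 368 = 6739 km. Period T = 2π√(a³/μ) = 2π√(6739³/398600) = 5505.6 s = 91.76 min.
Orbits per sidereal day = 86164 / 5505.6 = 15.650.

15.65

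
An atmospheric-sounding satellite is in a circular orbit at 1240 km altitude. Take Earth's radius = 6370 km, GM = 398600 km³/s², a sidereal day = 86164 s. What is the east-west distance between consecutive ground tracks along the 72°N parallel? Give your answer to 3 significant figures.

Semi-major axis a = 6370 + 1240 = 7610 km. Period T = 2π√(a³/μ) = 2π√(7610³/398600) = 6606.8 s = 110.11 min.
Node shift per orbit = (6606.8/86164) × 360° = 27.60°.
Equatorial spacing = 27.60 × 111.2 km/° = 3069 km.
At 72° latitude, spacing = 3069 × cos(72°) = 948 km.

948 km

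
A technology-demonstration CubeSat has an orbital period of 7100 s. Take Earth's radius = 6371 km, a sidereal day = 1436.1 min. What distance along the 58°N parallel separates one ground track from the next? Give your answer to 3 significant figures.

Node shift per orbit = (7100.0/86166) × 360° = 29.66°.
Equatorial spacing = 29.66 × 111.2 km/° = 3298 km.
At 58° latitude, spacing = 3298 × cos(58°) = 1748 km.

1750 km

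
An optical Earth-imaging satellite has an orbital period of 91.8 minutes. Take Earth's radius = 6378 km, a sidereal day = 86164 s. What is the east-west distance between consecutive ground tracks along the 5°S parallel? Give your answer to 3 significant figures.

2550 km

T = 91.8 min = 5508.0 s.
Node shift per orbit = (5508.0/86164) × 360° = 23.01°.
Equatorial spacing = 23.01 × 111.3 km/° = 2562 km.
At 5° latitude, spacing = 2562 × cos(5°) = 2552 km.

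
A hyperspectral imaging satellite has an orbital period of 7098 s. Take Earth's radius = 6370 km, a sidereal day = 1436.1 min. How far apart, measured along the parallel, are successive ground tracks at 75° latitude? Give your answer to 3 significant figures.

Node shift per orbit = (7098.0/86166) × 360° = 29.66°.
Equatorial spacing = 29.66 × 111.2 km/° = 3297 km.
At 75° latitude, spacing = 3297 × cos(75°) = 853 km.

853 km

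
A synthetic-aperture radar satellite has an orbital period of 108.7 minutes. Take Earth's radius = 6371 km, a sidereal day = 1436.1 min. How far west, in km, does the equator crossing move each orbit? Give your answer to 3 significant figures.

3030 km

T = 108.7 min = 6522.0 s.
During one orbit Earth rotates (6522.0 / 86166) × 360° = 27.25°.
At the equator that is 27.25° × (2π·6371/360) km/° = 27.25 × 111.2 = 3030 km.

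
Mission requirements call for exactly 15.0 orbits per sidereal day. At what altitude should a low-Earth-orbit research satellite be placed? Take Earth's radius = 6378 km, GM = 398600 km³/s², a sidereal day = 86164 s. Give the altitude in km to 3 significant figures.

554 km

Required period T = 86164 / 15.0 = 5744.3 s.
From T = 2π√(a³/μ): a = (μ T²/4π²)^(1/3) = (398600 × 5744.3² / 4π²)^(1/3) = 6932 km.
Altitude h = a − R = 6932 − 6378 = 554 km.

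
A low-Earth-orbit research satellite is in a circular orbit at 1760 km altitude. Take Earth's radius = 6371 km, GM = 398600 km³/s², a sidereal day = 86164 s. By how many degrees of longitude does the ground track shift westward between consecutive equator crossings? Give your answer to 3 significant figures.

Semi-major axis a = 6371 + 1760 = 8131 km. Period T = 2π√(a³/μ) = 2π√(8131³/398600) = 7296.7 s = 121.61 min.
During one orbit Earth rotates (7296.7 / 86164) × 360° = 30.49°.

30.5°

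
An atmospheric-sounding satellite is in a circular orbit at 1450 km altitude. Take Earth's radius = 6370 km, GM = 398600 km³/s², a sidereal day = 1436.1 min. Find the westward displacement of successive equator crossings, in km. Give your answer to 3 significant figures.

Semi-major axis a = 6370 + 1450 = 7820 km. Period T = 2π√(a³/μ) = 2π√(7820³/398600) = 6882.1 s = 114.70 min.
During one orbit Earth rotates (6882.1 / 86166) × 360° = 28.75°.
At the equator that is 28.75° × (2π·6370/360) km/° = 28.75 × 111.2 = 3197 km.

3200 km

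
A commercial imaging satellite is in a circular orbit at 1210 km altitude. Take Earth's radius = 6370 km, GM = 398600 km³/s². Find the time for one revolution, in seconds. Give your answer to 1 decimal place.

Semi-major axis a = 6370 + 1210 = 7580 km. Period T = 2π√(a³/μ) = 2π√(7580³/398600) = 6567.7 s = 109.46 min.

6567.7 seconds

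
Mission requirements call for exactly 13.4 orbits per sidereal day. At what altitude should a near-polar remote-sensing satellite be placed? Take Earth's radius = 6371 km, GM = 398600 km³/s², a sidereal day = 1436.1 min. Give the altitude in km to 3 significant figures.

1100 km

Required period T = 86166 / 13.4 = 6430.3 s.
From T = 2π√(a³/μ): a = (μ T²/4π²)^(1/3) = (398600 × 6430.3² / 4π²)^(1/3) = 7474 km.
Altitude h = a − R = 7474 − 6371 = 1103 km.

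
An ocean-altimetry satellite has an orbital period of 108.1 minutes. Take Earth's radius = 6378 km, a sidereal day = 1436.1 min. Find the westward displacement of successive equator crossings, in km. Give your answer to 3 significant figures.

T = 108.1 min = 6486.0 s.
During one orbit Earth rotates (6486.0 / 86166) × 360° = 27.10°.
At the equator that is 27.10° × (2π·6378/360) km/° = 27.10 × 111.3 = 3017 km.

3020 km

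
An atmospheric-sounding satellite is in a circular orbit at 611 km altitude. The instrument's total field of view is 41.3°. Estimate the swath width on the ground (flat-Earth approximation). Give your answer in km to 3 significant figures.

Half-angle = 41.3°/2 = 20.65°.
Swath width ≈ 2h·tan(θ/2) = 2 × 611 × tan(20.65°) = 460.5 km.

461 km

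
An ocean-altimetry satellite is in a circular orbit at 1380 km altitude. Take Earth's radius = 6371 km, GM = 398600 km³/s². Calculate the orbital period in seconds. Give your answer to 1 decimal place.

Semi-major axis a = 6371 + 1380 = 7751 km. Period T = 2π√(a³/μ) = 2π√(7751³/398600) = 6791.2 s = 113.19 min.

6791.2 seconds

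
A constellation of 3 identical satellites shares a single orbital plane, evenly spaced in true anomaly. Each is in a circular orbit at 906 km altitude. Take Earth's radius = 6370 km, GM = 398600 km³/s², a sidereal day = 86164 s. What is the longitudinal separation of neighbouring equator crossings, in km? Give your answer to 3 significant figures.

956 km

Semi-major axis a = 6370 + 906 = 7276 km. Period T = 2π√(a³/μ) = 2π√(7276³/398600) = 6176.6 s = 102.94 min.
Single-satellite node shift = (6176.6/86164) × 360° = 25.81°.
With 3 satellites evenly phased, successive equator crossings are 25.81/3 = 8.602° apart.
That is 8.602 × 111.2 = 956 km at the equator.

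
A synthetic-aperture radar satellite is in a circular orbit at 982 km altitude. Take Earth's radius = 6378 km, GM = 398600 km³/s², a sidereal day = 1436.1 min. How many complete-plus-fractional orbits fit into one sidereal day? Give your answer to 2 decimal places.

Semi-major axis a = 6378 + 982 = 7360 km. Period T = 2π√(a³/μ) = 2π√(7360³/398600) = 6283.9 s = 104.73 min.
Orbits per sidereal day = 86166 / 6283.9 = 13.712.

13.71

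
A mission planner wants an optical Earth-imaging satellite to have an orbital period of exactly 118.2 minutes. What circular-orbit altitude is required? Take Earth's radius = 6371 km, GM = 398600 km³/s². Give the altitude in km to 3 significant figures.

T = 118.2 min = 7092.0 s.
From T = 2π√(a³/μ): a = (μ T²/4π²)^(1/3) = (398600 × 7092.0² / 4π²)^(1/3) = 7978 km.
Altitude h = a − R = 7978 − 6371 = 1607 km.

1610 km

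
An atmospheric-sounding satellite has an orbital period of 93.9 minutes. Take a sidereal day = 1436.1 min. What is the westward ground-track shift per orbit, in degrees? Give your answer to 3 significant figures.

T = 93.9 min = 5634.0 s.
During one orbit Earth rotates (5634.0 / 86166) × 360° = 23.54°.

23.5°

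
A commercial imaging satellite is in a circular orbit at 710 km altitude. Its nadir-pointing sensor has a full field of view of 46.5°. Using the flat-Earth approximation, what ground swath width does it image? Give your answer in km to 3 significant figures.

610 km

Half-angle = 46.5°/2 = 23.25°.
Swath width ≈ 2h·tan(θ/2) = 2 × 710 × tan(23.25°) = 610.1 km.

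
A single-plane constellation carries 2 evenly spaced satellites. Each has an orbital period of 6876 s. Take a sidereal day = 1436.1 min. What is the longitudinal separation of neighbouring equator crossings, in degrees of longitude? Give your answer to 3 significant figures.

Single-satellite node shift = (6876.0/86166) × 360° = 28.73°.
With 2 satellites evenly phased, successive equator crossings are 28.73/2 = 14.364° apart.

14.4°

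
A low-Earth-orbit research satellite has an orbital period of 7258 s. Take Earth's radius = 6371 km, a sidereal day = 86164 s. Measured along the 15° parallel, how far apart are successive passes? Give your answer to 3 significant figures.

3260 km

Node shift per orbit = (7258.0/86164) × 360° = 30.32°.
Equatorial spacing = 30.32 × 111.2 km/° = 3372 km.
At 15° latitude, spacing = 3372 × cos(15°) = 3257 km.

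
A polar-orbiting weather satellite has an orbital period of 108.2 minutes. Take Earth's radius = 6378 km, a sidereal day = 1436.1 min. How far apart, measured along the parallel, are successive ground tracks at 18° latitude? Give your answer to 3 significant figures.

2870 km

T = 108.2 min = 6492.0 s.
Node shift per orbit = (6492.0/86166) × 360° = 27.12°.
Equatorial spacing = 27.12 × 111.3 km/° = 3019 km.
At 18° latitude, spacing = 3019 × cos(18°) = 2872 km.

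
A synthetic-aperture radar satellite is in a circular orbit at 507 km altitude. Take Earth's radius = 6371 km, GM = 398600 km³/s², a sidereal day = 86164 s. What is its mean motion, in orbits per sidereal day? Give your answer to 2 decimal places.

Semi-major axis a = 6371 + 507 = 6878 km. Period T = 2π√(a³/μ) = 2π√(6878³/398600) = 5676.8 s = 94.61 min.
Orbits per sidereal day = 86164 / 5676.8 = 15.178.

15.18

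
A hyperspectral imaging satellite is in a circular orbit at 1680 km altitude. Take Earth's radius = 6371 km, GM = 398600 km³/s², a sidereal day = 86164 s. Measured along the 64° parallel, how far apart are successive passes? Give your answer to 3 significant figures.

Semi-major axis a = 6371 + 1680 = 8051 km. Period T = 2π√(a³/μ) = 2π√(8051³/398600) = 7189.3 s = 119.82 min.
Node shift per orbit = (7189.3/86164) × 360° = 30.04°.
Equatorial spacing = 30.04 × 111.2 km/° = 3340 km.
At 64° latitude, spacing = 3340 × cos(64°) = 1464 km.

1460 km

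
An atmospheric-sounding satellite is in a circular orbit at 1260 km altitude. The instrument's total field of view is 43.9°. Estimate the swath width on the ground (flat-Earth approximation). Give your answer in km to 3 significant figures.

Half-angle = 43.9°/2 = 21.95°.
Swath width ≈ 2h·tan(θ/2) = 2 × 1260 × tan(21.95°) = 1015.6 km.

1020 km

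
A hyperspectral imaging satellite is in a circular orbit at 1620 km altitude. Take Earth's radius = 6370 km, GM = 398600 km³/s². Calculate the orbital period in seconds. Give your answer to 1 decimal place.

Semi-major axis a = 6370 + 1620 = 7990 km. Period T = 2π√(a³/μ) = 2π√(7990³/398600) = 7107.7 s = 118.46 min.

7107.7 seconds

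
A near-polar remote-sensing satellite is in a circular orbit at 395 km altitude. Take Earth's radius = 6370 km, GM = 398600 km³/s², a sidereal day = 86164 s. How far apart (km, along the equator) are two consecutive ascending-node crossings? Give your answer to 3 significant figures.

2570 km

Semi-major axis a = 6370 + 395 = 6765 km. Period T = 2π√(a³/μ) = 2π√(6765³/398600) = 5537.5 s = 92.29 min.
During one orbit Earth rotates (5537.5 / 86164) × 360° = 23.14°.
At the equator that is 23.14° × (2π·6370/360) km/° = 23.14 × 111.2 = 2572 km.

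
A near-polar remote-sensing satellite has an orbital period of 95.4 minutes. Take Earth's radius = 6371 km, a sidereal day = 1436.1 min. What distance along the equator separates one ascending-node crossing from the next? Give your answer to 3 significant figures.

T = 95.4 min = 5724.0 s.
During one orbit Earth rotates (5724.0 / 86166) × 360° = 23.91°.
At the equator that is 23.91° × (2π·6371/360) km/° = 23.91 × 111.2 = 2659 km.

2660 km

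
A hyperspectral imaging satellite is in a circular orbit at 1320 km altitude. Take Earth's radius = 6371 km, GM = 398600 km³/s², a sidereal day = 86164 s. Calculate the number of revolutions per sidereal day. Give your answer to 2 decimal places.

Semi-major axis a = 6371 + 1320 = 7691 km. Period T = 2π√(a³/μ) = 2π√(7691³/398600) = 6712.5 s = 111.88 min.
Orbits per sidereal day = 86164 / 6712.5 = 12.836.

12.84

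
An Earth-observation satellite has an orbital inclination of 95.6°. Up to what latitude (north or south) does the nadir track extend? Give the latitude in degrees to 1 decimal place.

Retrograde orbit: the ground track reaches ±(180° − i) = ±(180 − 95.6) = ±84.4°.

84.4°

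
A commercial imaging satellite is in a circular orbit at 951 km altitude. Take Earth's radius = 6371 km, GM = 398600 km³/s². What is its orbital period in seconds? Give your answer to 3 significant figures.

6240 seconds

Semi-major axis a = 6371 + 951 = 7322 km. Period T = 2π√(a³/μ) = 2π√(7322³/398600) = 6235.3 s = 103.92 min.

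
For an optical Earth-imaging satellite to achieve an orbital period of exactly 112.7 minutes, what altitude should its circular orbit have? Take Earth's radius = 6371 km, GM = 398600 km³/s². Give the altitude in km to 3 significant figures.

1360 km

T = 112.7 min = 6762.0 s.
From T = 2π√(a³/μ): a = (μ T²/4π²)^(1/3) = (398600 × 6762.0² / 4π²)^(1/3) = 7729 km.
Altitude h = a − R = 7729 − 6371 = 1358 km.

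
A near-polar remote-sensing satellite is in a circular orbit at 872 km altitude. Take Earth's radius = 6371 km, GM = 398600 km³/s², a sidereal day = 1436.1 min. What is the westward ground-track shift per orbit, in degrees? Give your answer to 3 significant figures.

25.6°

Semi-major axis a = 6371 + 872 = 7243 km. Period T = 2π√(a³/μ) = 2π√(7243³/398600) = 6134.6 s = 102.24 min.
During one orbit Earth rotates (6134.6 / 86166) × 360° = 25.63°.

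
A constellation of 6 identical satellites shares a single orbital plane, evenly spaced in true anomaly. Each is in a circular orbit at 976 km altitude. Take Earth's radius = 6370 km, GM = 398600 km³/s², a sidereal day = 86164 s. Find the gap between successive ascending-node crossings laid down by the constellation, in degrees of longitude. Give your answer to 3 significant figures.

4.36°

Semi-major axis a = 6370 + 976 = 7346 km. Period T = 2π√(a³/μ) = 2π√(7346³/398600) = 6266.0 s = 104.43 min.
Single-satellite node shift = (6266.0/86164) × 360° = 26.18°.
With 6 satellites evenly phased, successive equator crossings are 26.18/6 = 4.363° apart.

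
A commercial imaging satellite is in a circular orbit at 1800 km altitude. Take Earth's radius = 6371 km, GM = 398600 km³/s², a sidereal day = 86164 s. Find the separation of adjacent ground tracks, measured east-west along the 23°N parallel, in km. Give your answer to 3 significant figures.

Semi-major axis a = 6371 + 1800 = 8171 km. Period T = 2π√(a³/μ) = 2π√(8171³/398600) = 7350.6 s = 122.51 min.
Node shift per orbit = (7350.6/86164) × 360° = 30.71°.
Equatorial spacing = 30.71 × 111.2 km/° = 3415 km.
At 23° latitude, spacing = 3415 × cos(23°) = 3143 km.

3140 km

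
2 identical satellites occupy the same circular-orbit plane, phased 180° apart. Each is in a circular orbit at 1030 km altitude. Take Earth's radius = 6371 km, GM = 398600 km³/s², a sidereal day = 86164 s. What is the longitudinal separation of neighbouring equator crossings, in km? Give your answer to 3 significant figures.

1470 km

Semi-major axis a = 6371 + 1030 = 7401 km. Period T = 2π√(a³/μ) = 2π√(7401³/398600) = 6336.5 s = 105.61 min.
Single-satellite node shift = (6336.5/86164) × 360° = 26.47°.
With 2 satellites evenly phased, successive equator crossings are 26.47/2 = 13.237° apart.
That is 13.237 × 111.2 = 1472 km at the equator.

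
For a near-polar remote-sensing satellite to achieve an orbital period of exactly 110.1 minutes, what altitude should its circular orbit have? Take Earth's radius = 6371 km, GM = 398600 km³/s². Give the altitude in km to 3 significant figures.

1240 km

T = 110.1 min = 6606.0 s.
From T = 2π√(a³/μ): a = (μ T²/4π²)^(1/3) = (398600 × 6606.0² / 4π²)^(1/3) = 7609 km.
Altitude h = a − R = 7609 − 6371 = 1238 km.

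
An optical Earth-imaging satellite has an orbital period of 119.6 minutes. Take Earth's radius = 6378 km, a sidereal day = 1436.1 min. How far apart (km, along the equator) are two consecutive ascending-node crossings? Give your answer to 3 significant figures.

3340 km

T = 119.6 min = 7176.0 s.
During one orbit Earth rotates (7176.0 / 86166) × 360° = 29.98°.
At the equator that is 29.98° × (2π·6378/360) km/° = 29.98 × 111.3 = 3337 km.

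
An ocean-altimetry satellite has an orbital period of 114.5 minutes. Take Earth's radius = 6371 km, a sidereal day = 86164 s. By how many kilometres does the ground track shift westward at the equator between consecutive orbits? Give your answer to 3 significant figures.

T = 114.5 min = 6870.0 s.
During one orbit Earth rotates (6870.0 / 86164) × 360° = 28.70°.
At the equator that is 28.70° × (2π·6371/360) km/° = 28.70 × 111.2 = 3192 km.

3190 km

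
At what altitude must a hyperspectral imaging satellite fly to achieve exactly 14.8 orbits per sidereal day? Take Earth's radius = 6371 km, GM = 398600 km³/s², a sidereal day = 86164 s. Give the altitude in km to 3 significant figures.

Required period T = 86164 / 14.8 = 5821.9 s.
From T = 2π√(a³/μ): a = (μ T²/4π²)^(1/3) = (398600 × 5821.9² / 4π²)^(1/3) = 6995 km.
Altitude h = a − R = 6995 − 6371 = 624 km.

624 km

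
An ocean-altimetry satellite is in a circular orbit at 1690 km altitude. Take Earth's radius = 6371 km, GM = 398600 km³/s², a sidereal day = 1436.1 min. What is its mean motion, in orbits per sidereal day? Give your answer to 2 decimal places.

Semi-major axis a = 6371 + 1690 = 8061 km. Period T = 2π√(a³/μ) = 2π√(8061³/398600) = 7202.7 s = 120.04 min.
Orbits per sidereal day = 86166 / 7202.7 = 11.963.

11.96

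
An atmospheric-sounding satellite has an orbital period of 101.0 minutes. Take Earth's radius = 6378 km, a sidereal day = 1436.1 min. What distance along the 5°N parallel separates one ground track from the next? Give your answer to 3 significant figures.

2810 km

T = 101.0 min = 6060.0 s.
Node shift per orbit = (6060.0/86166) × 360° = 25.32°.
Equatorial spacing = 25.32 × 111.3 km/° = 2818 km.
At 5° latitude, spacing = 2818 × cos(5°) = 2808 km.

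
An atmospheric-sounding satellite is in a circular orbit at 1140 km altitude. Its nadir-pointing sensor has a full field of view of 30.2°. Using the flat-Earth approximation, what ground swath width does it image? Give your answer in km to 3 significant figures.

615 km

Half-angle = 30.2°/2 = 15.1°.
Swath width ≈ 2h·tan(θ/2) = 2 × 1140 × tan(15.1°) = 615.2 km.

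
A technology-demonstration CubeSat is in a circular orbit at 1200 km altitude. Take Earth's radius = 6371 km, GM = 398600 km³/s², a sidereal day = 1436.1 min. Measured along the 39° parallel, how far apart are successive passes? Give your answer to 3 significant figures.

Semi-major axis a = 6371 + 1200 = 7571 km. Period T = 2π√(a³/μ) = 2π√(7571³/398600) = 6556.0 s = 109.27 min.
Node shift per orbit = (6556.0/86166) × 360° = 27.39°.
Equatorial spacing = 27.39 × 111.2 km/° = 3046 km.
At 39° latitude, spacing = 3046 × cos(39°) = 2367 km.

2370 km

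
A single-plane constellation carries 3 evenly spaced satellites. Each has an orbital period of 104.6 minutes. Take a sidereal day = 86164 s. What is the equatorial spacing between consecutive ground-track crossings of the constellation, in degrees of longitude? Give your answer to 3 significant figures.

8.74°

T = 104.6 min = 6276.0 s.
Single-satellite node shift = (6276.0/86164) × 360° = 26.22°.
With 3 satellites evenly phased, successive equator crossings are 26.22/3 = 8.741° apart.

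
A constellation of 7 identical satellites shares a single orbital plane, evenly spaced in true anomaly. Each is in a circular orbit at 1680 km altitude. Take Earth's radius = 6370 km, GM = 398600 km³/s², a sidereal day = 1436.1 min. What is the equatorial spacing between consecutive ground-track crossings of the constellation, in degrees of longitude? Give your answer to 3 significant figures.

Semi-major axis a = 6370 + 1680 = 8050 km. Period T = 2π√(a³/μ) = 2π√(8050³/398600) = 7187.9 s = 119.80 min.
Single-satellite node shift = (7187.9/86166) × 360° = 30.03°.
With 7 satellites evenly phased, successive equator crossings are 30.03/7 = 4.290° apart.

4.29°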